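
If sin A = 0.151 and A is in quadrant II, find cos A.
cos A = -0.9885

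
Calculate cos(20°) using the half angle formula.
cos(20°) = √((1 + cos 40°)/2) = 0.9397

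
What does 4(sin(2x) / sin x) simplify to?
4(sin(2x) / sin x) = 4(2 cos x) (using Double angle)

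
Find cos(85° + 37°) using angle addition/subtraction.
cos(85° + 37°) = cos 85° cos 37° - sin 85° sin 37° = -0.5299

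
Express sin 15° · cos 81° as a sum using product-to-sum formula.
sin 15° cos 81° = (1/2)[sin(15°+81°) + sin(15°-81°)]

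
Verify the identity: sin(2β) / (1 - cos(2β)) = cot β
LHS = 2 sin β cos β / (2sin²β) = cos β/sin β = cot β = RHS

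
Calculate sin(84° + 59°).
sin(84° + 59°) = sin 84° cos 59° + cos 84° sin 59° = 0.6018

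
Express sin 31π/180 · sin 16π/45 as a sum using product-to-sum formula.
sin 31π/180 sin 16π/45 = (1/2)[cos(31π/180-16π/45) - cos(31π/180+16π/45)]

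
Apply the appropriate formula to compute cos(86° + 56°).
cos(86° + 56°) = cos 86° cos 56° - sin 86° sin 56° = -0.788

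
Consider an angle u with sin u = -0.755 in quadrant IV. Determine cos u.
cos u = √(1 - sin²u) = 0.6557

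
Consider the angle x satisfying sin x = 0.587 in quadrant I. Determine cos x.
cos x = √(1 - sin²x) = 0.8096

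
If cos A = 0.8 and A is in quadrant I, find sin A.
sin A = 0.6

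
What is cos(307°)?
cos(307°) = 0.6018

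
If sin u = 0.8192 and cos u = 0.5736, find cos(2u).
cos(2u) = cos²u - sin²u = -0.3421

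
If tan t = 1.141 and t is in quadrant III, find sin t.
sin t = -0.752 (using tan²t + 1 = sec²t)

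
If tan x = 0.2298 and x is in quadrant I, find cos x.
cos x = 0.9746 (using tan²x + 1 = sec²x)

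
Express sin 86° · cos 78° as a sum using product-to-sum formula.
sin 86° cos 78° = (1/2)[sin(86°+78°) + sin(86°-78°)]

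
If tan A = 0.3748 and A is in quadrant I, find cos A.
cos A = 0.9364 (using tan²A + 1 = sec²A)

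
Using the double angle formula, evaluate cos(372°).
cos(372°) = cos²186° - sin²186° = 0.9781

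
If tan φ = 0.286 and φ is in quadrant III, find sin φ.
sin φ = -0.275 (using tan²φ + 1 = sec²φ)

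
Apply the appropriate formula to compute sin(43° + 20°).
sin(43° + 20°) = sin 43° cos 20° + cos 43° sin 20° = 0.891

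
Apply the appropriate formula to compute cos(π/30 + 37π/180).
cos(π/30 + 37π/180) = cos π/30 cos 37π/180 - sin π/30 sin 37π/180 = 0.7314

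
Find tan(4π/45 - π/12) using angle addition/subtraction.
tan(4π/45 - π/12) = (tan 4π/45 - tan π/12)/(1 + tan 4π/45 tan π/12) = 0.01746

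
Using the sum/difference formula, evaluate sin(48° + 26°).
sin(48° + 26°) = sin 48° cos 26° + cos 48° sin 26° = 0.9613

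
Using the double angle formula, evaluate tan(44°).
tan(44°) = 2 tan 22° / (1 - tan²22°) = 0.9657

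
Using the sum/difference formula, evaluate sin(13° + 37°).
sin(13° + 37°) = sin 13° cos 37° + cos 13° sin 37° = 0.766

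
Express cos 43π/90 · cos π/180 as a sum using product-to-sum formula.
cos 43π/90 cos π/180 = (1/2)[cos(43π/90-π/180) + cos(43π/90+π/180)]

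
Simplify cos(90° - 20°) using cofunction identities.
cos(90° - 20°) = sin(20°)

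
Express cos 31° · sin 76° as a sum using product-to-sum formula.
cos 31° sin 76° = (1/2)[sin(31°+76°) - sin(31°-76°)]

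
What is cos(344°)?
cos(344°) = 0.9613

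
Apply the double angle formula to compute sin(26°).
sin(26°) = 2 sin 13° cos 13° = 0.4384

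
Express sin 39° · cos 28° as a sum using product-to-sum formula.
sin 39° cos 28° = (1/2)[sin(39°+28°) + sin(39°-28°)]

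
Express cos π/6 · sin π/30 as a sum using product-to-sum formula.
cos π/6 sin π/30 = (1/2)[sin(π/6+π/30) - sin(π/6-π/30)]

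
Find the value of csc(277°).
csc(277°) = -1.008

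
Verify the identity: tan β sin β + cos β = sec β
LHS = sin²β/cos β + cos β = (sin²β + cos²β)/cos β = 1/cos β = sec β = RHS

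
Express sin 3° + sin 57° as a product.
sin 3° + sin 57° = 2 sin(30°) cos(-27°)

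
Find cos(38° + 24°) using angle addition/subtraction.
cos(38° + 24°) = cos 38° cos 24° - sin 38° sin 24° = 0.4695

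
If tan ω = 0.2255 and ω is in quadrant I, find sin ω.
sin ω = 0.22 (using tan²ω + 1 = sec²ω)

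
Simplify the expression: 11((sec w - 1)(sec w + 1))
11((sec w - 1)(sec w + 1)) = 11(tan²w) (using Diff. of squares)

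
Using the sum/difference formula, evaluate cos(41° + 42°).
cos(41° + 42°) = cos 41° cos 42° - sin 41° sin 42° = 0.1219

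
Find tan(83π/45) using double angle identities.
tan(83π/45) = 2 tan 83π/90 / (1 - tan²83π/90) = -0.5317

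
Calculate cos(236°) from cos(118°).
cos(236°) = cos²118° - sin²118° = -0.5592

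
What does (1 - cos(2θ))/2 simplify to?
(1 - cos(2θ))/2 = sin²θ (using Power reduction)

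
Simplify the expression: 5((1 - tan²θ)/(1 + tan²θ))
5((1 - tan²θ)/(1 + tan²θ)) = 5(cos(2θ)) (using Double angle)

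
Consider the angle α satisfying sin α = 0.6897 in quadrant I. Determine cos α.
cos α = √(1 - sin²α) = 0.7241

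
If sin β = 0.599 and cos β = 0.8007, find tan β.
tan β = sin β / cos β = 0.7481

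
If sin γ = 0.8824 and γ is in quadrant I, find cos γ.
cos γ = 0.4705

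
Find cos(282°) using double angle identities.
cos(282°) = cos²141° - sin²141° = 0.2079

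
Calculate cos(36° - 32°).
cos(36° - 32°) = cos 36° cos 32° + sin 36° sin 32° = 0.9976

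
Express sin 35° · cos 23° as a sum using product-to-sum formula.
sin 35° cos 23° = (1/2)[sin(35°+23°) + sin(35°-23°)]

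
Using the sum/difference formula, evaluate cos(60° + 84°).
cos(60° + 84°) = cos 60° cos 84° - sin 60° sin 84° = -0.809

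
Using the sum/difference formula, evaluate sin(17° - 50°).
sin(17° - 50°) = sin 17° cos 50° - cos 17° sin 50° = -0.5446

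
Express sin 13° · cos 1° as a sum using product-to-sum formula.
sin 13° cos 1° = (1/2)[sin(13°+1°) + sin(13°-1°)]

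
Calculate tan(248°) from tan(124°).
tan(248°) = 2 tan 124° / (1 - tan²124°) = 2.475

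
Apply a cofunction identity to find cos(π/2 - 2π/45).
cos(π/2 - 2π/45) = sin(2π/45) = 0.1392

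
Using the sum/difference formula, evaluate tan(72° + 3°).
tan(72° + 3°) = (tan 72° + tan 3°)/(1 - tan 72° tan 3°) = 2+√3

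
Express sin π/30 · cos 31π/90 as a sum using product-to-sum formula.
sin π/30 cos 31π/90 = (1/2)[sin(π/30+31π/90) + sin(π/30-31π/90)]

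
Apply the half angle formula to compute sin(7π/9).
sin(7π/9) = √((1 - cos 14π/9)/2) = 0.6428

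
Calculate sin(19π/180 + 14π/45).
sin(19π/180 + 14π/45) = sin 19π/180 cos 14π/45 + cos 19π/180 sin 14π/45 = (√6+√2)/4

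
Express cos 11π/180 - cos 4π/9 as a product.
cos 11π/180 - cos 4π/9 = -2 sin(91π/360) sin(-23π/120)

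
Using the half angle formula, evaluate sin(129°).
sin(129°) = √((1 - cos 258°)/2) = 0.7771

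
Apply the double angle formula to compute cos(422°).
cos(422°) = cos²211° - sin²211° = 0.4695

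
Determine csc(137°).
csc(137°) = 1.466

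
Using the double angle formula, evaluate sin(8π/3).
sin(8π/3) = 2 sin 4π/3 cos 4π/3 = √3/2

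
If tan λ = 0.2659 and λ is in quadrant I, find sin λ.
sin λ = 0.257 (using tan²λ + 1 = sec²λ)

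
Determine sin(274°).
sin(274°) = -0.9976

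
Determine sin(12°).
sin(12°) = 0.2079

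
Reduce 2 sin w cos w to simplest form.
2 sin w cos w = sin(2w) (using Double angle)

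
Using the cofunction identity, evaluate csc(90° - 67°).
csc(90° - 67°) = sec(67°) = 2.559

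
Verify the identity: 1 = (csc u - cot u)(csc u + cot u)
RHS = csc²u - cot²u = (1 + cot²u) - cot²u = 1 = LHS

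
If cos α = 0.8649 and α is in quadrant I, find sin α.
sin α = 0.5019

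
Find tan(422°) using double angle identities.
tan(422°) = 2 tan 211° / (1 - tan²211°) = 1.881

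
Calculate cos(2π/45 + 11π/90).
cos(2π/45 + 11π/90) = cos 2π/45 cos 11π/90 - sin 2π/45 sin 11π/90 = √3/2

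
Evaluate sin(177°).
sin(177°) = 0.05234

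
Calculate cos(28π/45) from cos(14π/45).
cos(28π/45) = cos²14π/45 - sin²14π/45 = -0.3746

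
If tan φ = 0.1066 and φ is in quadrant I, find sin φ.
sin φ = 0.106 (using tan²φ + 1 = sec²φ)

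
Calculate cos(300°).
cos(300°) = 1/2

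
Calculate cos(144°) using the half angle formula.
cos(144°) = -√((1 + cos 288°)/2) = -0.809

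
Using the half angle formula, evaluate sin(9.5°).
sin(9.5°) = √((1 - cos 19°)/2) = 0.165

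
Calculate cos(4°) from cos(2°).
cos(4°) = 1 - 2sin²2° = 0.9976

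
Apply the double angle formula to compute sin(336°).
sin(336°) = 2 sin 168° cos 168° = -0.4067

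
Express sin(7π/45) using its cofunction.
sin(7π/45) = cos(π/2 - 7π/45) = cos(31π/90)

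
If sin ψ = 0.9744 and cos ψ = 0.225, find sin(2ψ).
sin(2ψ) = 2 sin ψ cos ψ = 0.4385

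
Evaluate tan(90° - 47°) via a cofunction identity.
tan(90° - 47°) = cot(47°) = 0.9325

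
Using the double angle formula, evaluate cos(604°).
cos(604°) = cos²302° - sin²302° = -0.4384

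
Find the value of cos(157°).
cos(157°) = -0.9205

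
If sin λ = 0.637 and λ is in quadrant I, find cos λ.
cos λ = 0.7709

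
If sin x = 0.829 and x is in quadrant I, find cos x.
cos x = 0.5592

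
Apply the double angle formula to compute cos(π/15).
cos(π/15) = cos²π/30 - sin²π/30 = 0.9781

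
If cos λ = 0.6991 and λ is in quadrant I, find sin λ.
sin λ = 0.715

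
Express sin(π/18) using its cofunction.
sin(π/18) = cos(π/2 - π/18) = cos(4π/9)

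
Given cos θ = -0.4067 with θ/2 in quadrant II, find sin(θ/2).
sin(θ/2) = ±√((1 - cos θ)/2); positive since θ/2 ∈ QII, so sin(θ/2) = 0.8387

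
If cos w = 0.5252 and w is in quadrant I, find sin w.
sin w = 0.851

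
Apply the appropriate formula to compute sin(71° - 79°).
sin(71° - 79°) = sin 71° cos 79° - cos 71° sin 79° = -0.1392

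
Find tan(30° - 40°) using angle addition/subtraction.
tan(30° - 40°) = (tan 30° - tan 40°)/(1 + tan 30° tan 40°) = -0.1763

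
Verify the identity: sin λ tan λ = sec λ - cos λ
RHS = 1/cos λ - cos λ = (1 - cos²λ)/cos λ = sin²λ/cos λ = sin λ · (sin λ/cos λ) = sin λ tan λ = LHS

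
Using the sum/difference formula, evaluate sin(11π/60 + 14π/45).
sin(11π/60 + 14π/45) = sin 11π/60 cos 14π/45 + cos 11π/60 sin 14π/45 = 0.9998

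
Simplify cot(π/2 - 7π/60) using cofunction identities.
cot(π/2 - 7π/60) = tan(7π/60)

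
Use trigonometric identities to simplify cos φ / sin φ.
cos φ / sin φ = cot φ (using Quotient identity)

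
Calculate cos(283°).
cos(283°) = 0.225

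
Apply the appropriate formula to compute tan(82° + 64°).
tan(82° + 64°) = (tan 82° + tan 64°)/(1 - tan 82° tan 64°) = -0.6745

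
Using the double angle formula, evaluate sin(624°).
sin(624°) = 2 sin 312° cos 312° = -0.9945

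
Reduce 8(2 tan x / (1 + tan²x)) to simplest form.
8(2 tan x / (1 + tan²x)) = 8(sin(2x)) (using Double angle)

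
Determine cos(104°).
cos(104°) = -0.2419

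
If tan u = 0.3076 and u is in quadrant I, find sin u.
sin u = 0.294 (using tan²u + 1 = sec²u)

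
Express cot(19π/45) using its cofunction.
cot(19π/45) = tan(π/2 - 19π/45) = tan(7π/90)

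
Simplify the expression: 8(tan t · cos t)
8(tan t · cos t) = 8(sin t) (using Quotient identity)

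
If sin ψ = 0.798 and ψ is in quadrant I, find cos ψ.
cos ψ = 0.6027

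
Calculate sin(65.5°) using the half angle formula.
sin(65.5°) = √((1 - cos 131°)/2) = 0.91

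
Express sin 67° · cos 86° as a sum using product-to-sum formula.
sin 67° cos 86° = (1/2)[sin(67°+86°) + sin(67°-86°)]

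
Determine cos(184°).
cos(184°) = -0.9976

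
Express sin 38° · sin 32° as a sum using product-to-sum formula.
sin 38° sin 32° = (1/2)[cos(38°-32°) - cos(38°+32°)]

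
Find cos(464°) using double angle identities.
cos(464°) = cos²232° - sin²232° = -0.2419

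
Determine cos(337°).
cos(337°) = 0.9205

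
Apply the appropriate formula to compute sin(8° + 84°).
sin(8° + 84°) = sin 8° cos 84° + cos 8° sin 84° = 0.9994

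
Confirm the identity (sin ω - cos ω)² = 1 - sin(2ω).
LHS = sin²ω - 2 sin ω cos ω + cos²ω = (sin²ω + cos²ω) - 2 sin ω cos ω = 1 - sin(2ω) = RHS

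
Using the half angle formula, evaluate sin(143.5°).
sin(143.5°) = √((1 - cos 287°)/2) = 0.5948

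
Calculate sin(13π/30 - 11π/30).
sin(13π/30 - 11π/30) = sin 13π/30 cos 11π/30 - cos 13π/30 sin 11π/30 = 0.2079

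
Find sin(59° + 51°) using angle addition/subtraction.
sin(59° + 51°) = sin 59° cos 51° + cos 59° sin 51° = 0.9397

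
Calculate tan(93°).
tan(93°) = -19.08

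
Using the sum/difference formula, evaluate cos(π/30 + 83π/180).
cos(π/30 + 83π/180) = cos π/30 cos 83π/180 - sin π/30 sin 83π/180 = 0.01745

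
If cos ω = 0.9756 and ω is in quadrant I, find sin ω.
sin ω = 0.2196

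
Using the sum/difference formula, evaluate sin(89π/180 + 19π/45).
sin(89π/180 + 19π/45) = sin 89π/180 cos 19π/45 + cos 89π/180 sin 19π/45 = (√6-√2)/4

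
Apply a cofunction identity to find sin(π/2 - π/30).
sin(π/2 - π/30) = cos(π/30) = 0.9945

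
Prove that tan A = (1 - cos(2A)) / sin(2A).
RHS = 2sin²A / (2 sin A cos A) = sin A/cos A = tan A = LHS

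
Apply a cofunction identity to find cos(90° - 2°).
cos(90° - 2°) = sin(2°) = 0.0349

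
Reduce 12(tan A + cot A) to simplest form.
12(tan A + cot A) = 12(sec A csc A) (using Quotient identities)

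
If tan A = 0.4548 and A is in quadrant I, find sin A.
sin A = 0.414 (using tan²A + 1 = sec²A)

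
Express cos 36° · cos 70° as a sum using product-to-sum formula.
cos 36° cos 70° = (1/2)[cos(36°-70°) + cos(36°+70°)]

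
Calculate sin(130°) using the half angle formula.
sin(130°) = √((1 - cos 260°)/2) = 0.766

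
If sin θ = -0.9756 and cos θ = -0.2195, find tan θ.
tan θ = sin θ / cos θ = 4.445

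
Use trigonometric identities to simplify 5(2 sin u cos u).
5(2 sin u cos u) = 5(sin(2u)) (using Double angle)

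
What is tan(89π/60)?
tan(89π/60) = 19.08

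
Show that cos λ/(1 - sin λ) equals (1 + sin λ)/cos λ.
RHS = (1 + sin λ)(1 - sin λ) / (cos λ(1 - sin λ)) = (1 - sin²λ) / (cos λ(1 - sin λ)) = cos²λ / (cos λ(1 - sin λ)) = cos λ/(1 - sin λ) = LHS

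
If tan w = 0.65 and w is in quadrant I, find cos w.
cos w = 0.8384 (using tan²w + 1 = sec²w)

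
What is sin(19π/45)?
sin(19π/45) = 0.9703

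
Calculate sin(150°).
sin(150°) = 1/2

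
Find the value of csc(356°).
csc(356°) = -14.34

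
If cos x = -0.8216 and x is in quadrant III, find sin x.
sin x = -0.5701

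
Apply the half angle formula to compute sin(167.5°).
sin(167.5°) = √((1 - cos 335°)/2) = 0.2164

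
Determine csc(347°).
csc(347°) = -4.445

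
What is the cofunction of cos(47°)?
cos(47°) = sin(90° - 47°) = sin(43°)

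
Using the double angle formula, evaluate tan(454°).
tan(454°) = 2 tan 227° / (1 - tan²227°) = -14.3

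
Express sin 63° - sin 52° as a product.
sin 63° - sin 52° = 2 cos(57.5°) sin(5.5°)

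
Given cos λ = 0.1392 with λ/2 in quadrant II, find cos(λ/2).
cos(λ/2) = ±√((1 + cos λ)/2); negative since λ/2 ∈ QII, so cos(λ/2) = -0.7547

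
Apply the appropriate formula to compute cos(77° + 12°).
cos(77° + 12°) = cos 77° cos 12° - sin 77° sin 12° = 0.01745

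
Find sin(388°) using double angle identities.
sin(388°) = 2 sin 194° cos 194° = 0.4695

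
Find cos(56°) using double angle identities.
cos(56°) = cos²28° - sin²28° = 0.5592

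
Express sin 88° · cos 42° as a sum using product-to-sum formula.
sin 88° cos 42° = (1/2)[sin(88°+42°) + sin(88°-42°)]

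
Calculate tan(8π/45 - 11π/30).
tan(8π/45 - 11π/30) = (tan 8π/45 - tan 11π/30)/(1 + tan 8π/45 tan 11π/30) = -0.6745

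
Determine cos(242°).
cos(242°) = -0.4695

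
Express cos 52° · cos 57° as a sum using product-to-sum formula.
cos 52° cos 57° = (1/2)[cos(52°-57°) + cos(52°+57°)]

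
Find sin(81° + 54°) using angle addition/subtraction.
sin(81° + 54°) = sin 81° cos 54° + cos 81° sin 54° = √2/2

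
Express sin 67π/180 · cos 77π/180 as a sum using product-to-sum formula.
sin 67π/180 cos 77π/180 = (1/2)[sin(67π/180+77π/180) + sin(67π/180-77π/180)]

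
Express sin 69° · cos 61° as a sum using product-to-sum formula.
sin 69° cos 61° = (1/2)[sin(69°+61°) + sin(69°-61°)]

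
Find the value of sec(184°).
sec(184°) = -1.002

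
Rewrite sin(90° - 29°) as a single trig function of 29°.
sin(90° - 29°) = cos(29°)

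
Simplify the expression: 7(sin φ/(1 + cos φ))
7(sin φ/(1 + cos φ)) = 7(tan(φ/2)) (using Half angle)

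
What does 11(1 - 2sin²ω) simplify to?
11(1 - 2sin²ω) = 11(cos(2ω)) (using Double angle)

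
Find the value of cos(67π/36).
cos(67π/36) = 0.9063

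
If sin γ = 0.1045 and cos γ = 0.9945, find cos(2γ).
cos(2γ) = cos²γ - sin²γ = 0.9781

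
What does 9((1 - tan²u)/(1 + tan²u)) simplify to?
9((1 - tan²u)/(1 + tan²u)) = 9(cos(2u)) (using Double angle)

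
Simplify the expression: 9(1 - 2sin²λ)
9(1 - 2sin²λ) = 9(cos(2λ)) (using Double angle)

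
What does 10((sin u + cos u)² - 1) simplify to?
10((sin u + cos u)² - 1) = 10(sin(2u)) (using Pythagorean + double angle)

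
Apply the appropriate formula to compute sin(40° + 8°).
sin(40° + 8°) = sin 40° cos 8° + cos 40° sin 8° = 0.7431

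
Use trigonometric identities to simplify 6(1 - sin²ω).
6(1 - sin²ω) = 6(cos²ω) (using Pythagorean identity)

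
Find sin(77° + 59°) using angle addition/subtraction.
sin(77° + 59°) = sin 77° cos 59° + cos 77° sin 59° = 0.6947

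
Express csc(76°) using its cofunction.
csc(76°) = sec(90° - 76°) = sec(14°)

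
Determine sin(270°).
sin(270°) = -1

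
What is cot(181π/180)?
cot(181π/180) = 57.29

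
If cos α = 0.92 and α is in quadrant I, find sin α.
sin α = 0.3919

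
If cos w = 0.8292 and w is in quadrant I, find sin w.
sin w = 0.559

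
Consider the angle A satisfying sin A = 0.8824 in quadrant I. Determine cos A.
cos A = √(1 - sin²A) = 0.4705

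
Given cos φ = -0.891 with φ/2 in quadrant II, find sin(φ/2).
sin(φ/2) = ±√((1 - cos φ)/2); positive since φ/2 ∈ QII, so sin(φ/2) = 0.9724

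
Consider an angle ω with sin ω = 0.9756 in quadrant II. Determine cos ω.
cos ω = ±√(1 - sin²ω) = -0.2196 (negative in QII)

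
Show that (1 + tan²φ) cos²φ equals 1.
LHS = sec²φ · cos²φ = (1/cos²φ) · cos²φ = 1 = RHS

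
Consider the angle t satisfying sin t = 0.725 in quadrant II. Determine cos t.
cos t = ±√(1 - sin²t) = -0.6887 (negative in QII)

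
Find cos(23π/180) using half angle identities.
cos(23π/180) = √((1 + cos 23π/90)/2) = 0.9205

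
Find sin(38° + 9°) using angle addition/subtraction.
sin(38° + 9°) = sin 38° cos 9° + cos 38° sin 9° = 0.7314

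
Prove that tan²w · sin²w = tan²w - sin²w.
RHS = sin²w/cos²w - sin²w = sin²w(1/cos²w - 1) = sin²w · (1 - cos²w)/cos²w = sin²w · sin²w/cos²w = sin²w · tan²w = LHS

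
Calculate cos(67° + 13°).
cos(67° + 13°) = cos 67° cos 13° - sin 67° sin 13° = 0.1736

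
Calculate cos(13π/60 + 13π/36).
cos(13π/60 + 13π/36) = cos 13π/60 cos 13π/36 - sin 13π/60 sin 13π/36 = -0.2419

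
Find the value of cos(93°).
cos(93°) = -0.05234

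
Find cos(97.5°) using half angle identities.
cos(97.5°) = -√((1 + cos 195°)/2) = -0.1305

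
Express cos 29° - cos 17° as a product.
cos 29° - cos 17° = -2 sin(23°) sin(6°)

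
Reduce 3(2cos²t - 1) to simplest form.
3(2cos²t - 1) = 3(cos(2t)) (using Double angle)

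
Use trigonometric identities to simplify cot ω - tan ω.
cot ω - tan ω = 2 cot(2ω) (using Double angle)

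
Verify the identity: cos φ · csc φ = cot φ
LHS = cos φ · (1/sin φ) = cos φ/sin φ = cot φ = RHS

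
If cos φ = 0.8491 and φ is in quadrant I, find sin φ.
sin φ = 0.5282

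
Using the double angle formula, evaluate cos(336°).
cos(336°) = cos²168° - sin²168° = 0.9135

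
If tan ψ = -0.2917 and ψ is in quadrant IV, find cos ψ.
cos ψ = 0.96 (using tan²ψ + 1 = sec²ψ)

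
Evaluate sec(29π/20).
sec(29π/20) = -6.392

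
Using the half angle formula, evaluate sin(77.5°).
sin(77.5°) = √((1 - cos 155°)/2) = 0.9763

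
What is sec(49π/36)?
sec(49π/36) = -2.366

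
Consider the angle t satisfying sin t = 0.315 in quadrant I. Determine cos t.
cos t = √(1 - sin²t) = 0.9491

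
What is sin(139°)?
sin(139°) = 0.6561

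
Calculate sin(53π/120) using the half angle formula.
sin(53π/120) = √((1 - cos 53π/60)/2) = 0.9833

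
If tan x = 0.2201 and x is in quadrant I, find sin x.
sin x = 0.215 (using tan²x + 1 = sec²x)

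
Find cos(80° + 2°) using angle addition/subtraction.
cos(80° + 2°) = cos 80° cos 2° - sin 80° sin 2° = 0.1392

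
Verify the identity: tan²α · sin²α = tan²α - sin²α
RHS = sin²α/cos²α - sin²α = sin²α(1/cos²α - 1) = sin²α · (1 - cos²α)/cos²α = sin²α · sin²α/cos²α = sin²α · tan²α = LHS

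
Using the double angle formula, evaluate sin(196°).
sin(196°) = 2 sin 98° cos 98° = -0.2756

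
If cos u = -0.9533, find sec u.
sec u = 1/cos u = -1.049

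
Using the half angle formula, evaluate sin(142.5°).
sin(142.5°) = √((1 - cos 285°)/2) = 0.6088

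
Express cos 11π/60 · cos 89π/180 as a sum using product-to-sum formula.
cos 11π/60 cos 89π/180 = (1/2)[cos(11π/60-89π/180) + cos(11π/60+89π/180)]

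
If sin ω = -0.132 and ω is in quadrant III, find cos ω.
cos ω = -0.9912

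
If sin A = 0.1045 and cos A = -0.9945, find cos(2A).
cos(2A) = cos²A - sin²A = 0.9781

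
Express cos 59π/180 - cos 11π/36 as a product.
cos 59π/180 - cos 11π/36 = -2 sin(19π/60) sin(π/90)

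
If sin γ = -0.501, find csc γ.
csc γ = 1/sin γ = -1.996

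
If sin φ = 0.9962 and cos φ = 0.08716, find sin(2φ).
sin(2φ) = 2 sin φ cos φ = 0.1737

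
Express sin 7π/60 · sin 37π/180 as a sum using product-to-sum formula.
sin 7π/60 sin 37π/180 = (1/2)[cos(7π/60-37π/180) - cos(7π/60+37π/180)]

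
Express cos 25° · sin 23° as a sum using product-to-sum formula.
cos 25° sin 23° = (1/2)[sin(25°+23°) - sin(25°-23°)]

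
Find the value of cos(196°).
cos(196°) = -0.9613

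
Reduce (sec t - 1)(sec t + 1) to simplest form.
(sec t - 1)(sec t + 1) = tan²t (using Diff. of squares)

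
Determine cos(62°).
cos(62°) = 0.4695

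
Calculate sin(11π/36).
sin(11π/36) = 0.8192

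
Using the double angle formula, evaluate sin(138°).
sin(138°) = 2 sin 69° cos 69° = 0.6691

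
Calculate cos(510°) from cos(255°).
cos(510°) = cos²255° - sin²255° = -√3/2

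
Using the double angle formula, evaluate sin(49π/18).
sin(49π/18) = 2 sin 49π/36 cos 49π/36 = 0.766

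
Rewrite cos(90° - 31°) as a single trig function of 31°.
cos(90° - 31°) = sin(31°)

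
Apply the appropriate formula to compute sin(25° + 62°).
sin(25° + 62°) = sin 25° cos 62° + cos 25° sin 62° = 0.9986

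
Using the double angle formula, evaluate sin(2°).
sin(2°) = 2 sin 1° cos 1° = 0.0349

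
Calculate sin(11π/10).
sin(11π/10) = -0.309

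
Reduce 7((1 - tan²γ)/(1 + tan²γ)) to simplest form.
7((1 - tan²γ)/(1 + tan²γ)) = 7(cos(2γ)) (using Double angle)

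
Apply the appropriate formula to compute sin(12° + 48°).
sin(12° + 48°) = sin 12° cos 48° + cos 12° sin 48° = √3/2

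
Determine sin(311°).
sin(311°) = -0.7547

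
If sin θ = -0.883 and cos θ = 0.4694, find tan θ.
tan θ = sin θ / cos θ = -1.881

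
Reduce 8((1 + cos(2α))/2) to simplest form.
8((1 + cos(2α))/2) = 8(cos²α) (using Power reduction)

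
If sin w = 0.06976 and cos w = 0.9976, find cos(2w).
cos(2w) = cos²w - sin²w = 0.9903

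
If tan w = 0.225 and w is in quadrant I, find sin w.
sin w = 0.2195 (using tan²w + 1 = sec²w)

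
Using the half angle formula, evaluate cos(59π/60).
cos(59π/60) = -√((1 + cos 59π/30)/2) = -0.9986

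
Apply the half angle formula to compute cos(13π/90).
cos(13π/90) = √((1 + cos 13π/45)/2) = 0.8988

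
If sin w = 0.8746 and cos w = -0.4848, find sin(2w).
sin(2w) = 2 sin w cos w = -0.848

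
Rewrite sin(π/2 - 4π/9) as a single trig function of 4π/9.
sin(π/2 - 4π/9) = cos(4π/9)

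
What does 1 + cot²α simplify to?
1 + cot²α = csc²α (using Pythagorean identity)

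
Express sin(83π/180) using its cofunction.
sin(83π/180) = cos(π/2 - 83π/180) = cos(7π/180)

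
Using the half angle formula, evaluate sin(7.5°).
sin(7.5°) = √((1 - cos 15°)/2) = 0.1305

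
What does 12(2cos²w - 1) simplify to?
12(2cos²w - 1) = 12(cos(2w)) (using Double angle)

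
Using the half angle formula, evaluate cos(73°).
cos(73°) = √((1 + cos 146°)/2) = 0.2924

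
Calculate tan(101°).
tan(101°) = -5.145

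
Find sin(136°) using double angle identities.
sin(136°) = 2 sin 68° cos 68° = 0.6947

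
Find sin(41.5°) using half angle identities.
sin(41.5°) = √((1 - cos 83°)/2) = 0.6626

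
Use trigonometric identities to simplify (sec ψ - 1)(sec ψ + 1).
(sec ψ - 1)(sec ψ + 1) = tan²ψ (using Diff. of squares)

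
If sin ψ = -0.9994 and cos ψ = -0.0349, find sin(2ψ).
sin(2ψ) = 2 sin ψ cos ψ = 0.06976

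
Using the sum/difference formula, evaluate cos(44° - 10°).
cos(44° - 10°) = cos 44° cos 10° + sin 44° sin 10° = 0.829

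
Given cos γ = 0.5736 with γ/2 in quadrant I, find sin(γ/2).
sin(γ/2) = ±√((1 - cos γ)/2); positive since γ/2 ∈ QI, so sin(γ/2) = 0.4617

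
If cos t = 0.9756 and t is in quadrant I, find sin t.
sin t = 0.2196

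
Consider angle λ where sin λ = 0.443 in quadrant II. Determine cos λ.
cos λ = ±√(1 - sin²λ) = -0.8965 (negative in QII)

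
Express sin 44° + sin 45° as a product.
sin 44° + sin 45° = 2 sin(44.5°) cos(-0.5°)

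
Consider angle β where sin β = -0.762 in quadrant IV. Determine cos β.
cos β = √(1 - sin²β) = 0.6476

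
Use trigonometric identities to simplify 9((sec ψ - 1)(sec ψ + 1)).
9((sec ψ - 1)(sec ψ + 1)) = 9(tan²ψ) (using Diff. of squares)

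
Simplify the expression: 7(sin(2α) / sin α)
7(sin(2α) / sin α) = 7(2 cos α) (using Double angle)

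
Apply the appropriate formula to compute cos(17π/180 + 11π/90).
cos(17π/180 + 11π/90) = cos 17π/180 cos 11π/90 - sin 17π/180 sin 11π/90 = 0.7771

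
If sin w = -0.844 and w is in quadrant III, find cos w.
cos w = -0.5363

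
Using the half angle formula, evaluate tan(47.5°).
tan(47.5°) = sin 95° / (1 + cos 95°) = 1.091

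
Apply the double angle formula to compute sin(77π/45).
sin(77π/45) = 2 sin 77π/90 cos 77π/90 = -0.788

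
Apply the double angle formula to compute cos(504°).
cos(504°) = cos²252° - sin²252° = -0.809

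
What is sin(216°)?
sin(216°) = -0.5878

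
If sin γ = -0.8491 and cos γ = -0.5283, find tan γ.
tan γ = sin γ / cos γ = 1.607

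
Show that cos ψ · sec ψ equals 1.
LHS = cos ψ · (1/cos ψ) = 1 = RHS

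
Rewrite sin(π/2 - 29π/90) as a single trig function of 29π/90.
sin(π/2 - 29π/90) = cos(29π/90)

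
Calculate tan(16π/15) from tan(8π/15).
tan(16π/15) = 2 tan 8π/15 / (1 - tan²8π/15) = 0.2126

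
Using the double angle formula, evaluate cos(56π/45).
cos(56π/45) = 2cos²28π/45 - 1 = -0.7193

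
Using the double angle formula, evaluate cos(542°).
cos(542°) = cos²271° - sin²271° = -0.9994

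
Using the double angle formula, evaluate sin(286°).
sin(286°) = 2 sin 143° cos 143° = -0.9613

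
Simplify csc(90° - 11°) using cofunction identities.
csc(90° - 11°) = sec(11°)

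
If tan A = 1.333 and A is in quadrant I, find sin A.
sin A = 0.7999 (using tan²A + 1 = sec²A)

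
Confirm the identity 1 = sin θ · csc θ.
RHS = sin θ · (1/sin θ) = 1 = LHS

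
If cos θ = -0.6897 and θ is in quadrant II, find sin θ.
sin θ = 0.7241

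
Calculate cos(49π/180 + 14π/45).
cos(49π/180 + 14π/45) = cos 49π/180 cos 14π/45 - sin 49π/180 sin 14π/45 = -(√6-√2)/4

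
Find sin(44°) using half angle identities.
sin(44°) = √((1 - cos 88°)/2) = 0.6947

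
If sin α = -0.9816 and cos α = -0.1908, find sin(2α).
sin(2α) = 2 sin α cos α = 0.3746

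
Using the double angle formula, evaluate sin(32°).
sin(32°) = 2 sin 16° cos 16° = 0.5299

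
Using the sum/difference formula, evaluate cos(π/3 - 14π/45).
cos(π/3 - 14π/45) = cos π/3 cos 14π/45 + sin π/3 sin 14π/45 = 0.9976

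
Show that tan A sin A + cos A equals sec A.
LHS = sin²A/cos A + cos A = (sin²A + cos²A)/cos A = 1/cos A = sec A = RHS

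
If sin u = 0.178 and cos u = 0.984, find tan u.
tan u = sin u / cos u = 0.1809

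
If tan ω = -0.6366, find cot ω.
cot ω = 1/tan ω = -1.571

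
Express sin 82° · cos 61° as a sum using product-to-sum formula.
sin 82° cos 61° = (1/2)[sin(82°+61°) + sin(82°-61°)]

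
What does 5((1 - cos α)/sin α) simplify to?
5((1 - cos α)/sin α) = 5(tan(α/2)) (using Half angle)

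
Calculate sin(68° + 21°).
sin(68° + 21°) = sin 68° cos 21° + cos 68° sin 21° = 0.9998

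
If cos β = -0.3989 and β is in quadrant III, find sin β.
sin β = -0.917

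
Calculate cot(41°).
cot(41°) = 1.15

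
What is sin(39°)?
sin(39°) = 0.6293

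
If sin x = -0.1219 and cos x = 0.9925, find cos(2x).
cos(2x) = cos²x - sin²x = 0.9702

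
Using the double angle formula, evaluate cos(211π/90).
cos(211π/90) = cos²211π/180 - sin²211π/180 = 0.4695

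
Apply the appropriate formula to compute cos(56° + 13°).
cos(56° + 13°) = cos 56° cos 13° - sin 56° sin 13° = 0.3584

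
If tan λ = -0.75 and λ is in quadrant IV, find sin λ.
sin λ = -0.6 (using tan²λ + 1 = sec²λ)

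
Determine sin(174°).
sin(174°) = 0.1045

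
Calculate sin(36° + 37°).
sin(36° + 37°) = sin 36° cos 37° + cos 36° sin 37° = 0.9563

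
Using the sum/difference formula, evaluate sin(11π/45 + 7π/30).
sin(11π/45 + 7π/30) = sin 11π/45 cos 7π/30 + cos 11π/45 sin 7π/30 = 0.9976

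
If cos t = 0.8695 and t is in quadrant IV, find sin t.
sin t = -0.4939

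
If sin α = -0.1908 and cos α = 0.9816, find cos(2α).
cos(2α) = cos²α - sin²α = 0.9271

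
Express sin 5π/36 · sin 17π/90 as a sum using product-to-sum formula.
sin 5π/36 sin 17π/90 = (1/2)[cos(5π/36-17π/90) - cos(5π/36+17π/90)]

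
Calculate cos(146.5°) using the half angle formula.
cos(146.5°) = -√((1 + cos 293°)/2) = -0.8339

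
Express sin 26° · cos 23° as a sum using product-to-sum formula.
sin 26° cos 23° = (1/2)[sin(26°+23°) + sin(26°-23°)]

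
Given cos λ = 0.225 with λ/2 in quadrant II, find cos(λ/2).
cos(λ/2) = ±√((1 + cos λ)/2); negative since λ/2 ∈ QII, so cos(λ/2) = -0.7826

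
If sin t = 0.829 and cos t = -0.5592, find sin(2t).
sin(2t) = 2 sin t cos t = -0.9272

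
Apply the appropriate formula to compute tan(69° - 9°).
tan(69° - 9°) = (tan 69° - tan 9°)/(1 + tan 69° tan 9°) = √3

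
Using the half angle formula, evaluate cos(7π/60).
cos(7π/60) = √((1 + cos 7π/30)/2) = 0.9336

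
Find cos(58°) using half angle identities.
cos(58°) = √((1 + cos 116°)/2) = 0.5299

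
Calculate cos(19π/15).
cos(19π/15) = -0.6691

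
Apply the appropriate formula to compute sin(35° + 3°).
sin(35° + 3°) = sin 35° cos 3° + cos 35° sin 3° = 0.6157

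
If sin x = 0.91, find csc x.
csc x = 1/sin x = 1.099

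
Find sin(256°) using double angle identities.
sin(256°) = 2 sin 128° cos 128° = -0.9703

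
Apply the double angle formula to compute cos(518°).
cos(518°) = cos²259° - sin²259° = -0.9272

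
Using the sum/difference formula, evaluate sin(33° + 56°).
sin(33° + 56°) = sin 33° cos 56° + cos 33° sin 56° = 0.9998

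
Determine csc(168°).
csc(168°) = 4.81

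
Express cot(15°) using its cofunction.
cot(15°) = tan(90° - 15°) = tan(75°)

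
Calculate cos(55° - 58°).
cos(55° - 58°) = cos 55° cos 58° + sin 55° sin 58° = 0.9986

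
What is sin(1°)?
sin(1°) = 0.01745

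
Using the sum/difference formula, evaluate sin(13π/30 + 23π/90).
sin(13π/30 + 23π/90) = sin 13π/30 cos 23π/90 + cos 13π/30 sin 23π/90 = 0.829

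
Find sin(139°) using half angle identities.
sin(139°) = √((1 - cos 278°)/2) = 0.6561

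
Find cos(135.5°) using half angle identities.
cos(135.5°) = -√((1 + cos 271°)/2) = -0.7133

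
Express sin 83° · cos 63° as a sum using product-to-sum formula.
sin 83° cos 63° = (1/2)[sin(83°+63°) + sin(83°-63°)]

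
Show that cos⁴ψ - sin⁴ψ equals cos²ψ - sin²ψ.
LHS = (cos²ψ - sin²ψ)(cos²ψ + sin²ψ) = (cos²ψ - sin²ψ) · 1 = cos²ψ - sin²ψ = RHS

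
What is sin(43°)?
sin(43°) = 0.682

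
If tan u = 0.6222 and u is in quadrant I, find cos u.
cos u = 0.8491 (using tan²u + 1 = sec²u)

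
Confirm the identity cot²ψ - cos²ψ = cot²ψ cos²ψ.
LHS = cos²ψ/sin²ψ - cos²ψ = cos²ψ(1/sin²ψ - 1) = cos²ψ · (1 - sin²ψ)/sin²ψ = cos²ψ · cos²ψ/sin²ψ = cos²ψ · cot²ψ = RHS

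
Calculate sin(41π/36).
sin(41π/36) = -0.4226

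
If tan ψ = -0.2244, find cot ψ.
cot ψ = 1/tan ψ = -4.456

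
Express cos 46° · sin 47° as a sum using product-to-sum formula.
cos 46° sin 47° = (1/2)[sin(46°+47°) - sin(46°-47°)]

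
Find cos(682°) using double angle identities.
cos(682°) = cos²341° - sin²341° = 0.788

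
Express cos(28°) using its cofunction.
cos(28°) = sin(90° - 28°) = sin(62°)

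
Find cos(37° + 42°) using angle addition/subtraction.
cos(37° + 42°) = cos 37° cos 42° - sin 37° sin 42° = 0.1908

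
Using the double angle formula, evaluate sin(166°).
sin(166°) = 2 sin 83° cos 83° = 0.2419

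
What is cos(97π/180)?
cos(97π/180) = -0.1219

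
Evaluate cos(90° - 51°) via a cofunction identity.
cos(90° - 51°) = sin(51°) = 0.7771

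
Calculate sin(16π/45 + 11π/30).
sin(16π/45 + 11π/30) = sin 16π/45 cos 11π/30 + cos 16π/45 sin 11π/30 = 0.766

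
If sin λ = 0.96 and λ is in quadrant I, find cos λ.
cos λ = 0.28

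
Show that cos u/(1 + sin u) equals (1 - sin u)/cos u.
RHS = (1 - sin u)(1 + sin u) / (cos u(1 + sin u)) = (1 - sin²u) / (cos u(1 + sin u)) = cos²u / (cos u(1 + sin u)) = cos u/(1 + sin u) = LHS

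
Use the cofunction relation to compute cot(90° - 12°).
cot(90° - 12°) = tan(12°) = 0.2126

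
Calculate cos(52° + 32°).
cos(52° + 32°) = cos 52° cos 32° - sin 52° sin 32° = 0.1045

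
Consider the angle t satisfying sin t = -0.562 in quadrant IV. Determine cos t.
cos t = √(1 - sin²t) = 0.8271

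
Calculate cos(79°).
cos(79°) = 0.1908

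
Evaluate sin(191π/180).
sin(191π/180) = -0.1908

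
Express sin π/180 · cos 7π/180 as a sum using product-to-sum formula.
sin π/180 cos 7π/180 = (1/2)[sin(π/180+7π/180) + sin(π/180-7π/180)]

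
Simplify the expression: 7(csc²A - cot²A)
7(csc²A - cot²A) = 7 (using Pythagorean identity)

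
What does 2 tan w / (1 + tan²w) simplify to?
2 tan w / (1 + tan²w) = sin(2w) (using Double angle)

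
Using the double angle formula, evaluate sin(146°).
sin(146°) = 2 sin 73° cos 73° = 0.5592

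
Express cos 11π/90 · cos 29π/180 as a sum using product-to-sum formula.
cos 11π/90 cos 29π/180 = (1/2)[cos(11π/90-29π/180) + cos(11π/90+29π/180)]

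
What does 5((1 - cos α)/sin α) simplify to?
5((1 - cos α)/sin α) = 5(tan(α/2)) (using Half angle)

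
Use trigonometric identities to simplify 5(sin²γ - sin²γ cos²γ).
5(sin²γ - sin²γ cos²γ) = 5(sin⁴γ) (using Factoring)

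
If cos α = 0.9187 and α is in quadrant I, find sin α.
sin α = 0.395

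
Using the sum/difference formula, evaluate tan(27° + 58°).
tan(27° + 58°) = (tan 27° + tan 58°)/(1 - tan 27° tan 58°) = 11.43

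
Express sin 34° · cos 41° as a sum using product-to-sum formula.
sin 34° cos 41° = (1/2)[sin(34°+41°) + sin(34°-41°)]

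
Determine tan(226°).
tan(226°) = 1.036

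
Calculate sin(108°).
sin(108°) = 0.9511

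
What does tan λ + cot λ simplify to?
tan λ + cot λ = sec λ csc λ (using Quotient identities)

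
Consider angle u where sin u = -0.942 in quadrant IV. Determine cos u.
cos u = √(1 - sin²u) = 0.3356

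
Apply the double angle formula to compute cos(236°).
cos(236°) = cos²118° - sin²118° = -0.5592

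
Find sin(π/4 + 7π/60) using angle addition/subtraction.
sin(π/4 + 7π/60) = sin π/4 cos 7π/60 + cos π/4 sin 7π/60 = 0.9135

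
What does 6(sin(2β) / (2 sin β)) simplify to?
6(sin(2β) / (2 sin β)) = 6(cos β) (using Double angle)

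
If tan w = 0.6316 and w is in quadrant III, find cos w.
cos w = -0.8455 (using tan²w + 1 = sec²w)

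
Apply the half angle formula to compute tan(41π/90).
tan(41π/90) = sin 41π/45 / (1 + cos 41π/45) = 7.115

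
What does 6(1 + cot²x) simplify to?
6(1 + cot²x) = 6(csc²x) (using Pythagorean identity)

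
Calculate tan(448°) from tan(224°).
tan(448°) = 2 tan 224° / (1 - tan²224°) = 28.64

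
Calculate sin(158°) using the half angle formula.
sin(158°) = √((1 - cos 316°)/2) = 0.3746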